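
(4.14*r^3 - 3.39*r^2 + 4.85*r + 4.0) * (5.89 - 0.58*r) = -2.4012*r^4 + 26.3508*r^3 - 22.7801*r^2 + 26.2465*r + 23.56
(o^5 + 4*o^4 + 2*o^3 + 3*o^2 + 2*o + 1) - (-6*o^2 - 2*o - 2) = o^5 + 4*o^4 + 2*o^3 + 9*o^2 + 4*o + 3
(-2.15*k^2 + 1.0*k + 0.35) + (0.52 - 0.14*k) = -2.15*k^2 + 0.86*k + 0.87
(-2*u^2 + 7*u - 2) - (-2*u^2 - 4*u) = 11*u - 2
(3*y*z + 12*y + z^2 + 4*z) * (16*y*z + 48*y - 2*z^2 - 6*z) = 48*y^2*z^2 + 336*y^2*z + 576*y^2 + 10*y*z^3 + 70*y*z^2 + 120*y*z - 2*z^4 - 14*z^3 - 24*z^2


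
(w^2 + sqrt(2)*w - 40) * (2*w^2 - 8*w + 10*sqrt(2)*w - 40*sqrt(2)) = 2*w^4 - 8*w^3 + 12*sqrt(2)*w^3 - 48*sqrt(2)*w^2 - 60*w^2 - 400*sqrt(2)*w + 240*w + 1600*sqrt(2)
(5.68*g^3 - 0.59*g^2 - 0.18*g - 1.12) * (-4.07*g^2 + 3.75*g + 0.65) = -23.1176*g^5 + 23.7013*g^4 + 2.2121*g^3 + 3.4999*g^2 - 4.317*g - 0.728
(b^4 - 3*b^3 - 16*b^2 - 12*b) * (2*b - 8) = 2*b^5 - 14*b^4 - 8*b^3 + 104*b^2 + 96*b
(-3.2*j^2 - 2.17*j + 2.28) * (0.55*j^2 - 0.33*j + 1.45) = -1.76*j^4 - 0.1375*j^3 - 2.6699*j^2 - 3.8989*j + 3.306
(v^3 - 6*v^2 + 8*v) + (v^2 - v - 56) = v^3 - 5*v^2 + 7*v - 56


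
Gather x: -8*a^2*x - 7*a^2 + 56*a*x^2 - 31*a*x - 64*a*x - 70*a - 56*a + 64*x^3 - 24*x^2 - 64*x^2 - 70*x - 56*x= -7*a^2 - 126*a + 64*x^3 + x^2*(56*a - 88) + x*(-8*a^2 - 95*a - 126)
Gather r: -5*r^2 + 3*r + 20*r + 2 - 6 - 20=-5*r^2 + 23*r - 24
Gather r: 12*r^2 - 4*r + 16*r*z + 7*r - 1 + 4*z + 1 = 12*r^2 + r*(16*z + 3) + 4*z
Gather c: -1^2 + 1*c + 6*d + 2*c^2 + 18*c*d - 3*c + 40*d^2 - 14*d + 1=2*c^2 + c*(18*d - 2) + 40*d^2 - 8*d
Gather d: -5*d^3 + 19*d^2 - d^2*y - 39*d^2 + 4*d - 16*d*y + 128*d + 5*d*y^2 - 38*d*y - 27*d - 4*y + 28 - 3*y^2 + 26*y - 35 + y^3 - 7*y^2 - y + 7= -5*d^3 + d^2*(-y - 20) + d*(5*y^2 - 54*y + 105) + y^3 - 10*y^2 + 21*y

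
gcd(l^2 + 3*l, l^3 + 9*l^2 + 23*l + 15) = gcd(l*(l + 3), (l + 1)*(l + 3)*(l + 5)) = l + 3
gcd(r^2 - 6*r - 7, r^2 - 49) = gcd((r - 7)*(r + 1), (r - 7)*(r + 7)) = r - 7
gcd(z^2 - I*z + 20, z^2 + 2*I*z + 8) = z + 4*I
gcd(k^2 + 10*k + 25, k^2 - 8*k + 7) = 1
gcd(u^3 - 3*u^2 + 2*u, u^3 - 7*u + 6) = u^2 - 3*u + 2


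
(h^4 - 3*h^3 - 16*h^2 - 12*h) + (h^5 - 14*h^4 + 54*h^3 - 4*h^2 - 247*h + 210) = h^5 - 13*h^4 + 51*h^3 - 20*h^2 - 259*h + 210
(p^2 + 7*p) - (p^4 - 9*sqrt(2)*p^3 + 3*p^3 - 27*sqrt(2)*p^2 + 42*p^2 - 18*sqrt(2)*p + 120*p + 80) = -p^4 - 3*p^3 + 9*sqrt(2)*p^3 - 41*p^2 + 27*sqrt(2)*p^2 - 113*p + 18*sqrt(2)*p - 80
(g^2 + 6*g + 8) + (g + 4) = g^2 + 7*g + 12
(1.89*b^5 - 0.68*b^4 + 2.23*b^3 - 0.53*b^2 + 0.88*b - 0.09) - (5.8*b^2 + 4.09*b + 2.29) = 1.89*b^5 - 0.68*b^4 + 2.23*b^3 - 6.33*b^2 - 3.21*b - 2.38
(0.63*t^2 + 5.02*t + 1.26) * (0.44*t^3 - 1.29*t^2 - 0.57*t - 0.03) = 0.2772*t^5 + 1.3961*t^4 - 6.2805*t^3 - 4.5057*t^2 - 0.8688*t - 0.0378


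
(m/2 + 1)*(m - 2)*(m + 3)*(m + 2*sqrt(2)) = m^4/2 + sqrt(2)*m^3 + 3*m^3/2 - 2*m^2 + 3*sqrt(2)*m^2 - 6*m - 4*sqrt(2)*m - 12*sqrt(2)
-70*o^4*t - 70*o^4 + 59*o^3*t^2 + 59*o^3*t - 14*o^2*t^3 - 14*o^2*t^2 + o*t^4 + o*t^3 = (-7*o + t)*(-5*o + t)*(-2*o + t)*(o*t + o)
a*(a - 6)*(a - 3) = a^3 - 9*a^2 + 18*a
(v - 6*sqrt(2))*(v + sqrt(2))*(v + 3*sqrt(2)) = v^3 - 2*sqrt(2)*v^2 - 42*v - 36*sqrt(2)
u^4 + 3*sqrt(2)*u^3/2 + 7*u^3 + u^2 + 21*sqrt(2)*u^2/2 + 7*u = u*(u + 7)*(u + sqrt(2)/2)*(u + sqrt(2))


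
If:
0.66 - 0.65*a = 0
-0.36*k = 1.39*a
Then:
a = 1.02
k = -3.92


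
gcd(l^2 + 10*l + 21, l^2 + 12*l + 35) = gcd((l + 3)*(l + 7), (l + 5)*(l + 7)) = l + 7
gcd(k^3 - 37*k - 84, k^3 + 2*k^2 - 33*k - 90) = k + 3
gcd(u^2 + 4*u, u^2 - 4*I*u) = u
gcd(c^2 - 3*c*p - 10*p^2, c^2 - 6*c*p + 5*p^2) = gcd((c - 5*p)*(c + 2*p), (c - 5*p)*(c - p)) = -c + 5*p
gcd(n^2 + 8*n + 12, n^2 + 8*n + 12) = n^2 + 8*n + 12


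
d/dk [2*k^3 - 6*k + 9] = 6*k^2 - 6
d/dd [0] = 0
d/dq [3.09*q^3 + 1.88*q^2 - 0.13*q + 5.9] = 9.27*q^2 + 3.76*q - 0.13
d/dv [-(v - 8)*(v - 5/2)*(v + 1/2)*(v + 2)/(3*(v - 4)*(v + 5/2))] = (-16*v^5 + 100*v^4 + 128*v^3 - 1667*v^2 - 520*v + 2920)/(6*(4*v^4 - 12*v^3 - 71*v^2 + 120*v + 400))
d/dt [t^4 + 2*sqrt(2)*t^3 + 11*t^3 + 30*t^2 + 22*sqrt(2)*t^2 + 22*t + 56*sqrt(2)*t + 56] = 4*t^3 + 6*sqrt(2)*t^2 + 33*t^2 + 60*t + 44*sqrt(2)*t + 22 + 56*sqrt(2)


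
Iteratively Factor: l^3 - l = (l)*(l^2 - 1) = l*(l - 1)*(l + 1)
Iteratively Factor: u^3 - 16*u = (u)*(u^2 - 16) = u*(u - 4)*(u + 4)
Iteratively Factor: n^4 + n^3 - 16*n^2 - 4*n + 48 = (n + 4)*(n^3 - 3*n^2 - 4*n + 12) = (n + 2)*(n + 4)*(n^2 - 5*n + 6) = (n - 2)*(n + 2)*(n + 4)*(n - 3)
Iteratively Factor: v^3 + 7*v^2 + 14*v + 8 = (v + 1)*(v^2 + 6*v + 8) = (v + 1)*(v + 4)*(v + 2)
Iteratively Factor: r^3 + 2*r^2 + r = (r + 1)*(r^2 + r) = (r + 1)^2*(r)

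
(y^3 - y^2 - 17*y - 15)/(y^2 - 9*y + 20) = (y^2 + 4*y + 3)/(y - 4)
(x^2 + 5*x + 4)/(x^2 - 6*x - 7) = (x + 4)/(x - 7)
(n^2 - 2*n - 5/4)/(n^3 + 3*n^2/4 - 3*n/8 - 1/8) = 2*(4*n^2 - 8*n - 5)/(8*n^3 + 6*n^2 - 3*n - 1)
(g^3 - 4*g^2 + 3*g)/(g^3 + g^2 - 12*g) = (g - 1)/(g + 4)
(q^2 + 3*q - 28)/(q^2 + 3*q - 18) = (q^2 + 3*q - 28)/(q^2 + 3*q - 18)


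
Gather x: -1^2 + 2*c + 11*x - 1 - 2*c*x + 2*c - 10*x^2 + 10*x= 4*c - 10*x^2 + x*(21 - 2*c) - 2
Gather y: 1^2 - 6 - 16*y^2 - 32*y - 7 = -16*y^2 - 32*y - 12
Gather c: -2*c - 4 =-2*c - 4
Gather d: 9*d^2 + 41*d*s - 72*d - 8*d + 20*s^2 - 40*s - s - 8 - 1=9*d^2 + d*(41*s - 80) + 20*s^2 - 41*s - 9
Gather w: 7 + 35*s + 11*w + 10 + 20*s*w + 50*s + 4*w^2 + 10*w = 85*s + 4*w^2 + w*(20*s + 21) + 17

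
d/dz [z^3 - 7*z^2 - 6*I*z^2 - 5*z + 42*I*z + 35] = 3*z^2 - 14*z - 12*I*z - 5 + 42*I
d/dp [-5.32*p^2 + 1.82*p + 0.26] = 1.82 - 10.64*p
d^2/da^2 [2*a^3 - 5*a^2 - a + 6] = 12*a - 10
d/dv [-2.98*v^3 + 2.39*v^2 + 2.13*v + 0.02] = -8.94*v^2 + 4.78*v + 2.13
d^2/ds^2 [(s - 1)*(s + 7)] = 2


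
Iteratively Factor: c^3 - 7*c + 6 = (c - 2)*(c^2 + 2*c - 3) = (c - 2)*(c + 3)*(c - 1)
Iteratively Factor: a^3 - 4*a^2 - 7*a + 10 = (a + 2)*(a^2 - 6*a + 5) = (a - 1)*(a + 2)*(a - 5)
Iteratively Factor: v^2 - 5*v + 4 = (v - 1)*(v - 4)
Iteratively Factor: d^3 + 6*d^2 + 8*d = (d)*(d^2 + 6*d + 8) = d*(d + 4)*(d + 2)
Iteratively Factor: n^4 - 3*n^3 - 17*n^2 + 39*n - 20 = (n - 1)*(n^3 - 2*n^2 - 19*n + 20) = (n - 1)*(n + 4)*(n^2 - 6*n + 5) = (n - 5)*(n - 1)*(n + 4)*(n - 1)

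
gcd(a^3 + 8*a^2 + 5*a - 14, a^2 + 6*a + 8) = a + 2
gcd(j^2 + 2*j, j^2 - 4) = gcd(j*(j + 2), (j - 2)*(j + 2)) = j + 2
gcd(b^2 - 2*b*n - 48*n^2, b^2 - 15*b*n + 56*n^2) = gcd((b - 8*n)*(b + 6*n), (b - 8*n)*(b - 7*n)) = b - 8*n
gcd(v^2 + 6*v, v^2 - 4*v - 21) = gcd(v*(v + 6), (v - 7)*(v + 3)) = 1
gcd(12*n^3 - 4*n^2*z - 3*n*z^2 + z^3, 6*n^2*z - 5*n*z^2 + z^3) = 6*n^2 - 5*n*z + z^2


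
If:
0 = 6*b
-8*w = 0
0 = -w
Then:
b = 0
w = 0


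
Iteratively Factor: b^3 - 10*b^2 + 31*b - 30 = (b - 5)*(b^2 - 5*b + 6) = (b - 5)*(b - 3)*(b - 2)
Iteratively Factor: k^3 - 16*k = (k + 4)*(k^2 - 4*k) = k*(k + 4)*(k - 4)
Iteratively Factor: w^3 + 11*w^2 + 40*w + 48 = (w + 3)*(w^2 + 8*w + 16) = (w + 3)*(w + 4)*(w + 4)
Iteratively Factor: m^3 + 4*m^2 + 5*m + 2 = (m + 1)*(m^2 + 3*m + 2) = (m + 1)^2*(m + 2)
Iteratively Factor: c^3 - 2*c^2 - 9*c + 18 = (c - 3)*(c^2 + c - 6) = (c - 3)*(c + 3)*(c - 2)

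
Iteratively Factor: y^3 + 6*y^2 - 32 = (y + 4)*(y^2 + 2*y - 8) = (y - 2)*(y + 4)*(y + 4)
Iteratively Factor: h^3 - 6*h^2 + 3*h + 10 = (h - 2)*(h^2 - 4*h - 5) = (h - 5)*(h - 2)*(h + 1)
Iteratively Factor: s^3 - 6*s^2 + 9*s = (s)*(s^2 - 6*s + 9) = s*(s - 3)*(s - 3)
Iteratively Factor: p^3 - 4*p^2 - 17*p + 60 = (p - 5)*(p^2 + p - 12) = (p - 5)*(p - 3)*(p + 4)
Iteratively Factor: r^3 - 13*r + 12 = (r - 3)*(r^2 + 3*r - 4) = (r - 3)*(r - 1)*(r + 4)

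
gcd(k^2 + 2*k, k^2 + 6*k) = k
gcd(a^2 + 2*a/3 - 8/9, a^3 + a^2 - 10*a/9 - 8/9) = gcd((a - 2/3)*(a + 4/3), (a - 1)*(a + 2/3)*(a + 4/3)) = a + 4/3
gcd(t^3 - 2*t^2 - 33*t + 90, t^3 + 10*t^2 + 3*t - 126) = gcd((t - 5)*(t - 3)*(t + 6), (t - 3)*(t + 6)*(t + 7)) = t^2 + 3*t - 18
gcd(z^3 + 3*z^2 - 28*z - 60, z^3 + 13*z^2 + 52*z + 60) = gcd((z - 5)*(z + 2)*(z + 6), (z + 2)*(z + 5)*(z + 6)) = z^2 + 8*z + 12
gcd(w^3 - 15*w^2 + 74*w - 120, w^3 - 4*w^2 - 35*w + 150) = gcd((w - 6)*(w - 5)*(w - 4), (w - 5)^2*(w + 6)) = w - 5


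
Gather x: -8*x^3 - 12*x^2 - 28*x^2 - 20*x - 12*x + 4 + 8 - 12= -8*x^3 - 40*x^2 - 32*x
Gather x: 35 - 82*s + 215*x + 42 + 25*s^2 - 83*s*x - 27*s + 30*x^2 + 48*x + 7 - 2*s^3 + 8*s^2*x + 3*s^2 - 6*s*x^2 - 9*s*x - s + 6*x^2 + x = -2*s^3 + 28*s^2 - 110*s + x^2*(36 - 6*s) + x*(8*s^2 - 92*s + 264) + 84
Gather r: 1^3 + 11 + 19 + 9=40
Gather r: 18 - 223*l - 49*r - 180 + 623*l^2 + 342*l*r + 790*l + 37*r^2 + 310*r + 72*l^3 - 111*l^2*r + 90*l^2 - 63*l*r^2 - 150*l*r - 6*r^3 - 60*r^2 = 72*l^3 + 713*l^2 + 567*l - 6*r^3 + r^2*(-63*l - 23) + r*(-111*l^2 + 192*l + 261) - 162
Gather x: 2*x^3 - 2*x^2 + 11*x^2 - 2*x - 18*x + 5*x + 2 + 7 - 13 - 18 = 2*x^3 + 9*x^2 - 15*x - 22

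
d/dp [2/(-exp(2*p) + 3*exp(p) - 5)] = (4*exp(p) - 6)*exp(p)/(exp(2*p) - 3*exp(p) + 5)^2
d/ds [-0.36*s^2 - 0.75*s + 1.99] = -0.72*s - 0.75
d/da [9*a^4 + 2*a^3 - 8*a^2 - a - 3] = 36*a^3 + 6*a^2 - 16*a - 1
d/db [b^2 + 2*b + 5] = 2*b + 2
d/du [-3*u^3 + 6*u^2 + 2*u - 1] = -9*u^2 + 12*u + 2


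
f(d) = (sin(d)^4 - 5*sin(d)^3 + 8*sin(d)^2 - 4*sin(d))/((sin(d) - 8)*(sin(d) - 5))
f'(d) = (4*sin(d)^3*cos(d) - 15*sin(d)^2*cos(d) + 16*sin(d)*cos(d) - 4*cos(d))/((sin(d) - 8)*(sin(d) - 5)) - (sin(d)^4 - 5*sin(d)^3 + 8*sin(d)^2 - 4*sin(d))*cos(d)/((sin(d) - 8)*(sin(d) - 5)^2) - (sin(d)^4 - 5*sin(d)^3 + 8*sin(d)^2 - 4*sin(d))*cos(d)/((sin(d) - 8)^2*(sin(d) - 5))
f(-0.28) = 0.04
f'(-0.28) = -0.20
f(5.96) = 0.05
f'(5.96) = -0.22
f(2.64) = -0.02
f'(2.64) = -0.01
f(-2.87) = 0.04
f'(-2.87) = 0.20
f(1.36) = -0.00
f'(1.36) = 0.01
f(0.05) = -0.00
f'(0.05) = -0.08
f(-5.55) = -0.01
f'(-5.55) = 0.02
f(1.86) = -0.00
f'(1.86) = -0.01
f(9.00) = -0.02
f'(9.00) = 0.00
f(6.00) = 0.04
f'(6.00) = -0.20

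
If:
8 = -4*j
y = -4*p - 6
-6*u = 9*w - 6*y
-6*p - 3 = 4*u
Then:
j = -2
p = -y/4 - 3/2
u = 3*y/8 + 3/2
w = 5*y/12 - 1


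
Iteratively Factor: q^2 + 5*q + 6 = (q + 2)*(q + 3)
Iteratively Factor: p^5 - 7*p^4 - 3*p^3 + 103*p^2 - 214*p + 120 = (p - 3)*(p^4 - 4*p^3 - 15*p^2 + 58*p - 40) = (p - 5)*(p - 3)*(p^3 + p^2 - 10*p + 8) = (p - 5)*(p - 3)*(p + 4)*(p^2 - 3*p + 2) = (p - 5)*(p - 3)*(p - 1)*(p + 4)*(p - 2)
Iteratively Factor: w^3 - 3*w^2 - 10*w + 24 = (w - 2)*(w^2 - w - 12) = (w - 4)*(w - 2)*(w + 3)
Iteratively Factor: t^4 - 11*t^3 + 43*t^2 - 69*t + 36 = (t - 3)*(t^3 - 8*t^2 + 19*t - 12) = (t - 4)*(t - 3)*(t^2 - 4*t + 3) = (t - 4)*(t - 3)*(t - 1)*(t - 3)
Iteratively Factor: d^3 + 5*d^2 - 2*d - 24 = (d + 4)*(d^2 + d - 6) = (d + 3)*(d + 4)*(d - 2)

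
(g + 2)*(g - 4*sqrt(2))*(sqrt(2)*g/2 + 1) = sqrt(2)*g^3/2 - 3*g^2 + sqrt(2)*g^2 - 6*g - 4*sqrt(2)*g - 8*sqrt(2)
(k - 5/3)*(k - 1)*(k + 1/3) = k^3 - 7*k^2/3 + 7*k/9 + 5/9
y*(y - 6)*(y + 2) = y^3 - 4*y^2 - 12*y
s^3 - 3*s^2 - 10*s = s*(s - 5)*(s + 2)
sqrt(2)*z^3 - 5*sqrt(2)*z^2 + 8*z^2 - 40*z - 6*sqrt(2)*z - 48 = (z - 6)*(z + 4*sqrt(2))*(sqrt(2)*z + sqrt(2))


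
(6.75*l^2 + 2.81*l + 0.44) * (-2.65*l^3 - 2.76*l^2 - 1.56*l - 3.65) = -17.8875*l^5 - 26.0765*l^4 - 19.4516*l^3 - 30.2355*l^2 - 10.9429*l - 1.606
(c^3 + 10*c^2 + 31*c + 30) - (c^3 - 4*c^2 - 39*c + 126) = 14*c^2 + 70*c - 96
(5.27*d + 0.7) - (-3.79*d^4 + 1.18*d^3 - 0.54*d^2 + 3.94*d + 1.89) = 3.79*d^4 - 1.18*d^3 + 0.54*d^2 + 1.33*d - 1.19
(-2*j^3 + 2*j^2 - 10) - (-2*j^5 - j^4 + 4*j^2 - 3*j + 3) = 2*j^5 + j^4 - 2*j^3 - 2*j^2 + 3*j - 13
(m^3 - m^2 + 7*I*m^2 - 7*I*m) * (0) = 0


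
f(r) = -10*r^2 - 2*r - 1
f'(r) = -20*r - 2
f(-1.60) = -23.40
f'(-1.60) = 30.00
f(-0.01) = -0.98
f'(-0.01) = -1.80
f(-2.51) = -58.98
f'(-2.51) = 48.20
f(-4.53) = -197.15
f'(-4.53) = 88.60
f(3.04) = -99.50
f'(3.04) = -62.80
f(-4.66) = -208.84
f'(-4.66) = 91.20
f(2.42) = -64.40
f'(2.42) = -50.40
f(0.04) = -1.10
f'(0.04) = -2.80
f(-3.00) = -85.00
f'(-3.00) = 58.00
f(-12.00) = -1417.00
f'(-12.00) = 238.00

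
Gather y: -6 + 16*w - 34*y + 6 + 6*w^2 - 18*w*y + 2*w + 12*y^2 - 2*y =6*w^2 + 18*w + 12*y^2 + y*(-18*w - 36)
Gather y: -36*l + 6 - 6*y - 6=-36*l - 6*y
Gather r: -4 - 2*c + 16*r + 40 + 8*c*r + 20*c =18*c + r*(8*c + 16) + 36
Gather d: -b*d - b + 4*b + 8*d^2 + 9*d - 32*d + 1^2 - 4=3*b + 8*d^2 + d*(-b - 23) - 3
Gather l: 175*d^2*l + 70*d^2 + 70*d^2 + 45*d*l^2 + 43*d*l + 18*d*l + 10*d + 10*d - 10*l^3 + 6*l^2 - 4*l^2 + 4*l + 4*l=140*d^2 + 20*d - 10*l^3 + l^2*(45*d + 2) + l*(175*d^2 + 61*d + 8)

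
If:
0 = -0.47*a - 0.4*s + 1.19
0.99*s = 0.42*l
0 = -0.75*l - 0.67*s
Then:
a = 2.53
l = 0.00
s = 0.00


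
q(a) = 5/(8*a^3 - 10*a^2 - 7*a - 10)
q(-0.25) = -0.56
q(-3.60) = -0.01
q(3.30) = 0.03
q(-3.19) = -0.01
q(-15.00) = 0.00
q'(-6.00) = 0.00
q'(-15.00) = 0.00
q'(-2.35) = -0.04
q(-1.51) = -0.10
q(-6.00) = 0.00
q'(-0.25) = 0.03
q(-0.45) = -0.52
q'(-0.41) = -0.30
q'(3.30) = -0.04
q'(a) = 5*(-24*a^2 + 20*a + 7)/(8*a^3 - 10*a^2 - 7*a - 10)^2 = 5*(-24*a^2 + 20*a + 7)/(-8*a^3 + 10*a^2 + 7*a + 10)^2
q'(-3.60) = -0.01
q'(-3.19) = -0.01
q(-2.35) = -0.03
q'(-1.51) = -0.16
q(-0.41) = -0.53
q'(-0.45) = -0.37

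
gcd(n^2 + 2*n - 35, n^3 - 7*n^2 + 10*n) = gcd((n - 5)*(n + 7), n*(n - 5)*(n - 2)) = n - 5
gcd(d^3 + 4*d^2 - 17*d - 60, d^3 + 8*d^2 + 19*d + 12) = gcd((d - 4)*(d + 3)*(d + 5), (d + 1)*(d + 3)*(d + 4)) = d + 3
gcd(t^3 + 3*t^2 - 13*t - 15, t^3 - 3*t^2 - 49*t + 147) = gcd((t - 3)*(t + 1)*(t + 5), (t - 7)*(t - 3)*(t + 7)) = t - 3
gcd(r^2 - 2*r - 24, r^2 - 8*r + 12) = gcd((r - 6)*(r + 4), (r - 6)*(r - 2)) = r - 6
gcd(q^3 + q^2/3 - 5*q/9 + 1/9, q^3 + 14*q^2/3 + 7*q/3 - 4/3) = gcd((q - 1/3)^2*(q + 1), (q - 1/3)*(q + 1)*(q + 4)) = q^2 + 2*q/3 - 1/3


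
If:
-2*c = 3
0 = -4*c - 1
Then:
No Solution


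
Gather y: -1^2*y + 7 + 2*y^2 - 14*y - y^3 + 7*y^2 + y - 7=-y^3 + 9*y^2 - 14*y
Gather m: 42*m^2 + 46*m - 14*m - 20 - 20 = 42*m^2 + 32*m - 40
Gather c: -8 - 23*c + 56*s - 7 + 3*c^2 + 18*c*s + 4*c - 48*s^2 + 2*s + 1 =3*c^2 + c*(18*s - 19) - 48*s^2 + 58*s - 14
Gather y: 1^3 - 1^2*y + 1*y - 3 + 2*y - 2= 2*y - 4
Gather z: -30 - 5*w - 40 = -5*w - 70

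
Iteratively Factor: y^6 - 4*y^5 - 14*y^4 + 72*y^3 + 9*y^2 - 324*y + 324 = (y - 3)*(y^5 - y^4 - 17*y^3 + 21*y^2 + 72*y - 108) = (y - 3)*(y - 2)*(y^4 + y^3 - 15*y^2 - 9*y + 54) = (y - 3)^2*(y - 2)*(y^3 + 4*y^2 - 3*y - 18) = (y - 3)^2*(y - 2)*(y + 3)*(y^2 + y - 6) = (y - 3)^2*(y - 2)*(y + 3)^2*(y - 2)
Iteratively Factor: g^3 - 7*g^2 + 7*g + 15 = (g + 1)*(g^2 - 8*g + 15) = (g - 3)*(g + 1)*(g - 5)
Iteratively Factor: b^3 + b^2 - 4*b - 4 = (b - 2)*(b^2 + 3*b + 2) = (b - 2)*(b + 2)*(b + 1)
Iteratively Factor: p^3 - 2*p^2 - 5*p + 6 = (p - 1)*(p^2 - p - 6) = (p - 1)*(p + 2)*(p - 3)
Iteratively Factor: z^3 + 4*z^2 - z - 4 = (z - 1)*(z^2 + 5*z + 4) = (z - 1)*(z + 1)*(z + 4)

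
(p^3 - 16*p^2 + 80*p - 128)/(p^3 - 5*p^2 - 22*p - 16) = (p^2 - 8*p + 16)/(p^2 + 3*p + 2)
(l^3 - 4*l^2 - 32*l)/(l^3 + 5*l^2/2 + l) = 2*(l^2 - 4*l - 32)/(2*l^2 + 5*l + 2)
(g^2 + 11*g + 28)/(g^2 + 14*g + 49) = (g + 4)/(g + 7)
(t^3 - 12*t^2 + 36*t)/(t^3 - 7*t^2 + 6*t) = (t - 6)/(t - 1)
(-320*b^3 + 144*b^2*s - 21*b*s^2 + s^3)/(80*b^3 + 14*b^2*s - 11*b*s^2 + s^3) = (-8*b + s)/(2*b + s)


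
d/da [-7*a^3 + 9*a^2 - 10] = 3*a*(6 - 7*a)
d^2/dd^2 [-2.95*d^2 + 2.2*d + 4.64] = -5.90000000000000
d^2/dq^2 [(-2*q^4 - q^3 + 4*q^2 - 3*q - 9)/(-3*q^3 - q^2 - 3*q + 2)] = 2*(-55*q^6 + 108*q^5 + 699*q^4 - 49*q^3 + 384*q^2 + 273*q + 101)/(27*q^9 + 27*q^8 + 90*q^7 + q^6 + 54*q^5 - 87*q^4 + 27*q^3 - 42*q^2 + 36*q - 8)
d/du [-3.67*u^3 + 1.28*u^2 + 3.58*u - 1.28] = -11.01*u^2 + 2.56*u + 3.58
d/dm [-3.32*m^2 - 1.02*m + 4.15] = -6.64*m - 1.02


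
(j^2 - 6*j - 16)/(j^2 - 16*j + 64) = (j + 2)/(j - 8)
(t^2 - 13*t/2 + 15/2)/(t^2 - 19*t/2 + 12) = (t - 5)/(t - 8)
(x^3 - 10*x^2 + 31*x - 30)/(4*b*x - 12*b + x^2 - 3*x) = (x^2 - 7*x + 10)/(4*b + x)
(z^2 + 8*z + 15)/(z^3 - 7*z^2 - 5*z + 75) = (z + 5)/(z^2 - 10*z + 25)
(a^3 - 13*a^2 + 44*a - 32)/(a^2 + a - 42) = (a^3 - 13*a^2 + 44*a - 32)/(a^2 + a - 42)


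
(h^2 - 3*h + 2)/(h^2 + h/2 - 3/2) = 2*(h - 2)/(2*h + 3)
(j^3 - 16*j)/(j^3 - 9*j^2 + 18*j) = (j^2 - 16)/(j^2 - 9*j + 18)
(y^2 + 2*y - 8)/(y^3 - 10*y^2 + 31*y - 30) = (y + 4)/(y^2 - 8*y + 15)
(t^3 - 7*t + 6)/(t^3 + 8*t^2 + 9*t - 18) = (t - 2)/(t + 6)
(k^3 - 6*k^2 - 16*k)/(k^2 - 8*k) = k + 2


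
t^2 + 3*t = t*(t + 3)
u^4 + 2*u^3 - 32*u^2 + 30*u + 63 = (u - 3)^2*(u + 1)*(u + 7)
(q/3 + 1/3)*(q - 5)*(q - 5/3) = q^3/3 - 17*q^2/9 + 5*q/9 + 25/9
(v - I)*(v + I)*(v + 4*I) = v^3 + 4*I*v^2 + v + 4*I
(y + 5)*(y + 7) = y^2 + 12*y + 35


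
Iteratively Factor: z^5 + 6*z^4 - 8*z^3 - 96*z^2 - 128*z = (z + 4)*(z^4 + 2*z^3 - 16*z^2 - 32*z) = (z + 2)*(z + 4)*(z^3 - 16*z) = z*(z + 2)*(z + 4)*(z^2 - 16) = z*(z + 2)*(z + 4)^2*(z - 4)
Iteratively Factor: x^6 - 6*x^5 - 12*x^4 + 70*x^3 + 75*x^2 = (x - 5)*(x^5 - x^4 - 17*x^3 - 15*x^2) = (x - 5)*(x + 1)*(x^4 - 2*x^3 - 15*x^2) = x*(x - 5)*(x + 1)*(x^3 - 2*x^2 - 15*x) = x*(x - 5)*(x + 1)*(x + 3)*(x^2 - 5*x) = x*(x - 5)^2*(x + 1)*(x + 3)*(x)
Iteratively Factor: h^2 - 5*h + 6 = (h - 2)*(h - 3)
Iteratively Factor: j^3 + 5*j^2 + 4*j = (j + 1)*(j^2 + 4*j) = (j + 1)*(j + 4)*(j)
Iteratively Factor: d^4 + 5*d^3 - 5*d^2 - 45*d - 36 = (d + 1)*(d^3 + 4*d^2 - 9*d - 36) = (d + 1)*(d + 3)*(d^2 + d - 12) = (d - 3)*(d + 1)*(d + 3)*(d + 4)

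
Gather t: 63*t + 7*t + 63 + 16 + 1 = 70*t + 80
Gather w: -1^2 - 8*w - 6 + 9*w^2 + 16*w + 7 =9*w^2 + 8*w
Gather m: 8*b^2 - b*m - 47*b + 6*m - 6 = 8*b^2 - 47*b + m*(6 - b) - 6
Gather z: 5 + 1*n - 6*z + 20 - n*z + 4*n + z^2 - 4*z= 5*n + z^2 + z*(-n - 10) + 25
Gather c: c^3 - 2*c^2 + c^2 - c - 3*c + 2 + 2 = c^3 - c^2 - 4*c + 4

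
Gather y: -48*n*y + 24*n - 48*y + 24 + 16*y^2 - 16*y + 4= 24*n + 16*y^2 + y*(-48*n - 64) + 28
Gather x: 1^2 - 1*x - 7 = -x - 6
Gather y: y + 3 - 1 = y + 2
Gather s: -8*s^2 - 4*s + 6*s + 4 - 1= -8*s^2 + 2*s + 3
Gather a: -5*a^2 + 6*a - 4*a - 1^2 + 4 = -5*a^2 + 2*a + 3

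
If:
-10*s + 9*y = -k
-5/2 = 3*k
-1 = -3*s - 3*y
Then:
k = -5/6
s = 13/114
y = 25/114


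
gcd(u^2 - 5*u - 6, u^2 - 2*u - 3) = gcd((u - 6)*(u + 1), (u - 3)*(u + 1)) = u + 1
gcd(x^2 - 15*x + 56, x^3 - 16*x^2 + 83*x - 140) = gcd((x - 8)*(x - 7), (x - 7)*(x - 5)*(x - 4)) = x - 7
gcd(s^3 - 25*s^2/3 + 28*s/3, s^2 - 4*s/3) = s^2 - 4*s/3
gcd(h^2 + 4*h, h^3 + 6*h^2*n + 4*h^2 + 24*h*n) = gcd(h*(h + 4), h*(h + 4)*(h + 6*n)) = h^2 + 4*h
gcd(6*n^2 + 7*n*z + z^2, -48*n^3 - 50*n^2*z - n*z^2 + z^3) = 6*n^2 + 7*n*z + z^2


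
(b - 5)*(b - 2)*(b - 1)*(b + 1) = b^4 - 7*b^3 + 9*b^2 + 7*b - 10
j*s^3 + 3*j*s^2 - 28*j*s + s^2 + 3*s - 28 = (s - 4)*(s + 7)*(j*s + 1)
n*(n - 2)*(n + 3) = n^3 + n^2 - 6*n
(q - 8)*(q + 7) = q^2 - q - 56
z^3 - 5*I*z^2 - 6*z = z*(z - 3*I)*(z - 2*I)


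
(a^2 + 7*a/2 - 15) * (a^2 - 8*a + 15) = a^4 - 9*a^3/2 - 28*a^2 + 345*a/2 - 225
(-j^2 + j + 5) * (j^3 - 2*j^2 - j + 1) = -j^5 + 3*j^4 + 4*j^3 - 12*j^2 - 4*j + 5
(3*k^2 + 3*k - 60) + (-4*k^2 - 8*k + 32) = -k^2 - 5*k - 28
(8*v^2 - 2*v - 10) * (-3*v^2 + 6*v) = -24*v^4 + 54*v^3 + 18*v^2 - 60*v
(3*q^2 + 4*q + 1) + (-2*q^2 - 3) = q^2 + 4*q - 2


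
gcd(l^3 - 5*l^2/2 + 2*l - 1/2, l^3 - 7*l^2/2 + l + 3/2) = l - 1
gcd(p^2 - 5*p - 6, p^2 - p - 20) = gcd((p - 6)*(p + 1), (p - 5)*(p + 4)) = 1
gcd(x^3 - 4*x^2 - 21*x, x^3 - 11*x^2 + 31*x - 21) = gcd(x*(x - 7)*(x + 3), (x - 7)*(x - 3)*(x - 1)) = x - 7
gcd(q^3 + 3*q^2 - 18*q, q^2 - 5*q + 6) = q - 3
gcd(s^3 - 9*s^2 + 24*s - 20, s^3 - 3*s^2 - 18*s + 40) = s^2 - 7*s + 10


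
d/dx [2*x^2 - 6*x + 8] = 4*x - 6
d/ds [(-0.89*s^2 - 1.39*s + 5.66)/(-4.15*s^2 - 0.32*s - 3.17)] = (-5.4837*s^2 + 52.6206*s + 6.2175)/(17.2225*s^4 + 2.656*s^3 + 26.4134*s^2 + 2.0288*s + 10.0489)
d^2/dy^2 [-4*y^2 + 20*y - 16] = -8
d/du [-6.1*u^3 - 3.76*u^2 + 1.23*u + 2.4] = -18.3*u^2 - 7.52*u + 1.23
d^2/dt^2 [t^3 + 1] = 6*t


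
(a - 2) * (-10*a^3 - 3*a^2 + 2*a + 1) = -10*a^4 + 17*a^3 + 8*a^2 - 3*a - 2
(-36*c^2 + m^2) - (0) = -36*c^2 + m^2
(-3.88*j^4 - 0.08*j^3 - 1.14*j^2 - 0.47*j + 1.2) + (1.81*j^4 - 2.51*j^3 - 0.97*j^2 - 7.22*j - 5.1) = -2.07*j^4 - 2.59*j^3 - 2.11*j^2 - 7.69*j - 3.9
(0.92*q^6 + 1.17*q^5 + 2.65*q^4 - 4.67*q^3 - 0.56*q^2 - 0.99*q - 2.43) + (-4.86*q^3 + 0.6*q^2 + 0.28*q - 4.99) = 0.92*q^6 + 1.17*q^5 + 2.65*q^4 - 9.53*q^3 + 0.0399999999999999*q^2 - 0.71*q - 7.42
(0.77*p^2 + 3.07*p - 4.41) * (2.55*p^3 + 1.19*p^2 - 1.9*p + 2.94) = 1.9635*p^5 + 8.7448*p^4 - 9.0552*p^3 - 8.8171*p^2 + 17.4048*p - 12.9654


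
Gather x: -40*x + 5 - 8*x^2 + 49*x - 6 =-8*x^2 + 9*x - 1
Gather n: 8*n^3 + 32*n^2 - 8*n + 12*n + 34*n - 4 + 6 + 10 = 8*n^3 + 32*n^2 + 38*n + 12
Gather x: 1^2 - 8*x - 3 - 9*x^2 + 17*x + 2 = -9*x^2 + 9*x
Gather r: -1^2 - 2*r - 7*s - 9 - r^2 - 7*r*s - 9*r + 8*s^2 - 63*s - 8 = -r^2 + r*(-7*s - 11) + 8*s^2 - 70*s - 18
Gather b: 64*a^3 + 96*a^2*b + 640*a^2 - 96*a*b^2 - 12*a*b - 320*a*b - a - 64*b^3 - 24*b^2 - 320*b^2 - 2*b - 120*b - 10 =64*a^3 + 640*a^2 - a - 64*b^3 + b^2*(-96*a - 344) + b*(96*a^2 - 332*a - 122) - 10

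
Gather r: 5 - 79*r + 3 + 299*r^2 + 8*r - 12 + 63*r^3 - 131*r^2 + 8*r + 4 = 63*r^3 + 168*r^2 - 63*r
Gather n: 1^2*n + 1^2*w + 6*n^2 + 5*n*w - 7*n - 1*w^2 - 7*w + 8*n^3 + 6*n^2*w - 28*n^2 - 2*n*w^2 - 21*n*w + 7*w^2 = 8*n^3 + n^2*(6*w - 22) + n*(-2*w^2 - 16*w - 6) + 6*w^2 - 6*w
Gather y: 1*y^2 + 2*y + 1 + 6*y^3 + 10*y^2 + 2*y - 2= 6*y^3 + 11*y^2 + 4*y - 1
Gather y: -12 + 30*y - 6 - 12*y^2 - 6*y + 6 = -12*y^2 + 24*y - 12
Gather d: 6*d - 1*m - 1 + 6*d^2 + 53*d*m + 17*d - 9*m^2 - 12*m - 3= 6*d^2 + d*(53*m + 23) - 9*m^2 - 13*m - 4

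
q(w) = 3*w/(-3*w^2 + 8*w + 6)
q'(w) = 3*w*(6*w - 8)/(-3*w^2 + 8*w + 6)^2 + 3/(-3*w^2 + 8*w + 6) = 9*(w^2 + 2)/(9*w^4 - 48*w^3 + 28*w^2 + 96*w + 36)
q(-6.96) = 0.11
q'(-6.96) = 0.01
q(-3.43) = 0.18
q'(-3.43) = 0.04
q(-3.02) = 0.20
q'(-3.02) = 0.05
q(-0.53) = -1.73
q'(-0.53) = 24.40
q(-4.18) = 0.16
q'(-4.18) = 0.03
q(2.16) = 0.70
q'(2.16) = 0.70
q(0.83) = 0.24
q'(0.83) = 0.22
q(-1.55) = 0.34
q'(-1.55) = 0.21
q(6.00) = -0.33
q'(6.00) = 0.12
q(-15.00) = 0.06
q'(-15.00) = 0.00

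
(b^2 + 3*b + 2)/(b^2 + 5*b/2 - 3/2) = 2*(b^2 + 3*b + 2)/(2*b^2 + 5*b - 3)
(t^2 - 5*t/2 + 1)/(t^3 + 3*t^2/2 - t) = (t - 2)/(t*(t + 2))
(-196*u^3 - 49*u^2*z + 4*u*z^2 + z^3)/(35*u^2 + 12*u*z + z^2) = (-28*u^2 - 3*u*z + z^2)/(5*u + z)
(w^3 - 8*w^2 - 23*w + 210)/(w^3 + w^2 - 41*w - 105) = (w - 6)/(w + 3)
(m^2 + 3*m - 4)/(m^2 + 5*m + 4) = (m - 1)/(m + 1)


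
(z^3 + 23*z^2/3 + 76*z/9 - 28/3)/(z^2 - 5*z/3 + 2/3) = (z^2 + 25*z/3 + 14)/(z - 1)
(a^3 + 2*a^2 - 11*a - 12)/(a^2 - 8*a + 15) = (a^2 + 5*a + 4)/(a - 5)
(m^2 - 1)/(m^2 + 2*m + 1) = (m - 1)/(m + 1)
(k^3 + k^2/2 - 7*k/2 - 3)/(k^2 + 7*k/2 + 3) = (k^2 - k - 2)/(k + 2)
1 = 1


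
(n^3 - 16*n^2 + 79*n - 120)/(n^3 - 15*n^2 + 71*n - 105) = (n - 8)/(n - 7)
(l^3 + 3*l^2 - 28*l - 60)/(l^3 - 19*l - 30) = (l + 6)/(l + 3)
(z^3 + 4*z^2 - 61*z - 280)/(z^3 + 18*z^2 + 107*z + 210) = (z - 8)/(z + 6)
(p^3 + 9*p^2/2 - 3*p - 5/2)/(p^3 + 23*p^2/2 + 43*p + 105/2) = (2*p^2 - p - 1)/(2*p^2 + 13*p + 21)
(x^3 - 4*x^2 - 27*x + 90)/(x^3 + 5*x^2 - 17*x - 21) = (x^2 - x - 30)/(x^2 + 8*x + 7)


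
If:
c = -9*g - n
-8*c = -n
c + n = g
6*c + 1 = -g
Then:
No Solution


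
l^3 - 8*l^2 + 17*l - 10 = (l - 5)*(l - 2)*(l - 1)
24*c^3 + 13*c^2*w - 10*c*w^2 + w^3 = (-8*c + w)*(-3*c + w)*(c + w)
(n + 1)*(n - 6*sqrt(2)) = n^2 - 6*sqrt(2)*n + n - 6*sqrt(2)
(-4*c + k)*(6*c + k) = -24*c^2 + 2*c*k + k^2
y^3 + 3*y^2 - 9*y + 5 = (y - 1)^2*(y + 5)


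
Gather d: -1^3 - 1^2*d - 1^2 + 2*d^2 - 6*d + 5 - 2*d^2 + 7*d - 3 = 0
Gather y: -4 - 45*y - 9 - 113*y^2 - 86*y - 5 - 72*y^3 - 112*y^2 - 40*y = -72*y^3 - 225*y^2 - 171*y - 18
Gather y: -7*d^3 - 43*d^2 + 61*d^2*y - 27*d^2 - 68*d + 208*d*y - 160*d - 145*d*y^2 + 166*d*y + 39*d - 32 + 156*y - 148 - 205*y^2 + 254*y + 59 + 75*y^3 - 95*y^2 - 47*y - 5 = -7*d^3 - 70*d^2 - 189*d + 75*y^3 + y^2*(-145*d - 300) + y*(61*d^2 + 374*d + 363) - 126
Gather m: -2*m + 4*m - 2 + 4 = 2*m + 2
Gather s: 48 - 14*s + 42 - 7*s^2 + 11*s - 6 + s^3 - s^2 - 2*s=s^3 - 8*s^2 - 5*s + 84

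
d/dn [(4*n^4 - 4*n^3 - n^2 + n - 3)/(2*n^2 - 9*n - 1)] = (16*n^5 - 116*n^4 + 56*n^3 + 19*n^2 + 14*n - 28)/(4*n^4 - 36*n^3 + 77*n^2 + 18*n + 1)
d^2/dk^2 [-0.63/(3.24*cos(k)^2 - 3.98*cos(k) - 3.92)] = (-26.453952*(1 - cos(k)^2)^2 + 24.371928*cos(k)^3 - 55.212444*cos(k)^2 - 38.914848*cos(k) + 62.415864)/(-3.24*cos(k)^2 + 3.98*cos(k) + 3.92)^3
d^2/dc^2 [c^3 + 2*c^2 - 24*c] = 6*c + 4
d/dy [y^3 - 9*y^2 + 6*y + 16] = 3*y^2 - 18*y + 6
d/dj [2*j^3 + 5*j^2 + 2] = 2*j*(3*j + 5)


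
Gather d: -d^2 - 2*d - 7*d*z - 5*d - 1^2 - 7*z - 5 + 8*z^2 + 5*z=-d^2 + d*(-7*z - 7) + 8*z^2 - 2*z - 6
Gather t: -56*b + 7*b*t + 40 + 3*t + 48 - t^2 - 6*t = -56*b - t^2 + t*(7*b - 3) + 88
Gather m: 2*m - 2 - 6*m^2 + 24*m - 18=-6*m^2 + 26*m - 20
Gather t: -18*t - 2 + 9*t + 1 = -9*t - 1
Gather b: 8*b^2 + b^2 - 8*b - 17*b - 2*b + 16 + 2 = 9*b^2 - 27*b + 18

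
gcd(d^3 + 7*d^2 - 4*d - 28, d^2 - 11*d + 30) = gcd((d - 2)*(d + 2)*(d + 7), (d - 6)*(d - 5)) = 1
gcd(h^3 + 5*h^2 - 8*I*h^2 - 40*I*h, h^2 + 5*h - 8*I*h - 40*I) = h^2 + h*(5 - 8*I) - 40*I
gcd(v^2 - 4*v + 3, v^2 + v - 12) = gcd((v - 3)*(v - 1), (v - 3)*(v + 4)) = v - 3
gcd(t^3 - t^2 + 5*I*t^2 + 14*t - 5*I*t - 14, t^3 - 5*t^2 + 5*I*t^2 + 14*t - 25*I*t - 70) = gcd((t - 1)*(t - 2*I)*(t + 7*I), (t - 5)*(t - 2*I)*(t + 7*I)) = t^2 + 5*I*t + 14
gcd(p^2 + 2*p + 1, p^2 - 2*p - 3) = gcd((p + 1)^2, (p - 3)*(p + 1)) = p + 1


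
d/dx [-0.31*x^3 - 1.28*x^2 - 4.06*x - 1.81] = -0.93*x^2 - 2.56*x - 4.06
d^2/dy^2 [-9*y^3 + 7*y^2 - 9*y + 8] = 14 - 54*y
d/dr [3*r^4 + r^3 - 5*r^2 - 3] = r*(12*r^2 + 3*r - 10)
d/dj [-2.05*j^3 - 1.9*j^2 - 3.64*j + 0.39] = -6.15*j^2 - 3.8*j - 3.64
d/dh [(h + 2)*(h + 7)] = 2*h + 9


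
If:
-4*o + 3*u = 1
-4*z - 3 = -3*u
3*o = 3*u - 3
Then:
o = 2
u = 3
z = 3/2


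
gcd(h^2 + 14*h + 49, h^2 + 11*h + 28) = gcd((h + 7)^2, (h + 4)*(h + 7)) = h + 7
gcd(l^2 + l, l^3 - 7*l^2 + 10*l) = l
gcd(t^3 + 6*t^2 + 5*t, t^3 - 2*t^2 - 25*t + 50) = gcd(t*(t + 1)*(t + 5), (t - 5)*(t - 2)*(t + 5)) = t + 5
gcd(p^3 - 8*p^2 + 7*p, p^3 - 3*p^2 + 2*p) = p^2 - p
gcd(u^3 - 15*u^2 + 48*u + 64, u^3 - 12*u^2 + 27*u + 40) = u^2 - 7*u - 8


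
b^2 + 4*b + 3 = (b + 1)*(b + 3)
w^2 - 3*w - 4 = (w - 4)*(w + 1)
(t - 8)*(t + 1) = t^2 - 7*t - 8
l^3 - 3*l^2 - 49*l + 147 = (l - 7)*(l - 3)*(l + 7)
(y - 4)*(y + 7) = y^2 + 3*y - 28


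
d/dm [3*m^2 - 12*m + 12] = 6*m - 12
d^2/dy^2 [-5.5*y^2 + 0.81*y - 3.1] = -11.0000000000000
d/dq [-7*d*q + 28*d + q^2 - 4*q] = -7*d + 2*q - 4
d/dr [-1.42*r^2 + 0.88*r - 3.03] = 0.88 - 2.84*r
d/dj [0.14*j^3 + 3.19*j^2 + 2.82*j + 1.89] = 0.42*j^2 + 6.38*j + 2.82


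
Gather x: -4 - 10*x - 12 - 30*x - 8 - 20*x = -60*x - 24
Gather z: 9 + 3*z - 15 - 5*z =-2*z - 6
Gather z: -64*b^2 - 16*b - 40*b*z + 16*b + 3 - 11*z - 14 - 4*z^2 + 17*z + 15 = -64*b^2 - 4*z^2 + z*(6 - 40*b) + 4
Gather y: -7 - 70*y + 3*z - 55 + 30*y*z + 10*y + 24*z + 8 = y*(30*z - 60) + 27*z - 54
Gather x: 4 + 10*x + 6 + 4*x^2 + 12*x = 4*x^2 + 22*x + 10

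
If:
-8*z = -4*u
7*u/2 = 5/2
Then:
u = 5/7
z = 5/14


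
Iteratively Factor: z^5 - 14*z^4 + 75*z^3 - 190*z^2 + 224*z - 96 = (z - 1)*(z^4 - 13*z^3 + 62*z^2 - 128*z + 96) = (z - 4)*(z - 1)*(z^3 - 9*z^2 + 26*z - 24) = (z - 4)^2*(z - 1)*(z^2 - 5*z + 6) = (z - 4)^2*(z - 3)*(z - 1)*(z - 2)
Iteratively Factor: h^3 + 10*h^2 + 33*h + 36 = (h + 4)*(h^2 + 6*h + 9) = (h + 3)*(h + 4)*(h + 3)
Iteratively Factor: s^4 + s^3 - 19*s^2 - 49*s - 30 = (s - 5)*(s^3 + 6*s^2 + 11*s + 6) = (s - 5)*(s + 2)*(s^2 + 4*s + 3) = (s - 5)*(s + 2)*(s + 3)*(s + 1)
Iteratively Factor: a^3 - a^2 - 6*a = (a)*(a^2 - a - 6) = a*(a + 2)*(a - 3)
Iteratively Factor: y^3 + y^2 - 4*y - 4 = (y - 2)*(y^2 + 3*y + 2) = (y - 2)*(y + 1)*(y + 2)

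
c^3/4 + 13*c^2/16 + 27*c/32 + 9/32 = (c/4 + 1/4)*(c + 3/4)*(c + 3/2)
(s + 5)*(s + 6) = s^2 + 11*s + 30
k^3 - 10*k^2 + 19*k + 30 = (k - 6)*(k - 5)*(k + 1)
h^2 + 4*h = h*(h + 4)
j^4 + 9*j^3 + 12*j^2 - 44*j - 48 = (j - 2)*(j + 1)*(j + 4)*(j + 6)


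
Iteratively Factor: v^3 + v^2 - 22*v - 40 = (v - 5)*(v^2 + 6*v + 8) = (v - 5)*(v + 2)*(v + 4)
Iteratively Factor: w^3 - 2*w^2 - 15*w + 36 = (w - 3)*(w^2 + w - 12) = (w - 3)^2*(w + 4)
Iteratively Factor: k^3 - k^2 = (k - 1)*(k^2) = k*(k - 1)*(k)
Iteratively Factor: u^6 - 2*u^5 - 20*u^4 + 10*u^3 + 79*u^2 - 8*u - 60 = (u + 3)*(u^5 - 5*u^4 - 5*u^3 + 25*u^2 + 4*u - 20) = (u - 2)*(u + 3)*(u^4 - 3*u^3 - 11*u^2 + 3*u + 10) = (u - 2)*(u - 1)*(u + 3)*(u^3 - 2*u^2 - 13*u - 10) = (u - 2)*(u - 1)*(u + 2)*(u + 3)*(u^2 - 4*u - 5) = (u - 2)*(u - 1)*(u + 1)*(u + 2)*(u + 3)*(u - 5)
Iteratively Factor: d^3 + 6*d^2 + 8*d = (d + 2)*(d^2 + 4*d) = (d + 2)*(d + 4)*(d)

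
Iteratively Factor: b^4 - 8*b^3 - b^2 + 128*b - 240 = (b - 4)*(b^3 - 4*b^2 - 17*b + 60) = (b - 4)*(b - 3)*(b^2 - b - 20) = (b - 4)*(b - 3)*(b + 4)*(b - 5)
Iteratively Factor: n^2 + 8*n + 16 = (n + 4)*(n + 4)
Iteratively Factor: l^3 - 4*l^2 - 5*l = (l + 1)*(l^2 - 5*l) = l*(l + 1)*(l - 5)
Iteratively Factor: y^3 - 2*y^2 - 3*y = (y)*(y^2 - 2*y - 3) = y*(y - 3)*(y + 1)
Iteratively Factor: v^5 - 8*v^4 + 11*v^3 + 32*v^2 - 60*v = (v)*(v^4 - 8*v^3 + 11*v^2 + 32*v - 60) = v*(v + 2)*(v^3 - 10*v^2 + 31*v - 30) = v*(v - 3)*(v + 2)*(v^2 - 7*v + 10) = v*(v - 3)*(v - 2)*(v + 2)*(v - 5)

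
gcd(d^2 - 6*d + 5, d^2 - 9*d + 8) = d - 1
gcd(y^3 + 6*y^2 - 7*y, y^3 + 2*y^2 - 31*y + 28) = y^2 + 6*y - 7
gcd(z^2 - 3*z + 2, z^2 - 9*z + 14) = z - 2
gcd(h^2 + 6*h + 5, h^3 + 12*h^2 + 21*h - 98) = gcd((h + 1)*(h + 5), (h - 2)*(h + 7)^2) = 1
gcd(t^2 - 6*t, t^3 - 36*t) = t^2 - 6*t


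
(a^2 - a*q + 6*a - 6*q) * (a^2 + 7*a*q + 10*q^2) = a^4 + 6*a^3*q + 6*a^3 + 3*a^2*q^2 + 36*a^2*q - 10*a*q^3 + 18*a*q^2 - 60*q^3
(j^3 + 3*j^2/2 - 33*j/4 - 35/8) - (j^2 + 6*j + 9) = j^3 + j^2/2 - 57*j/4 - 107/8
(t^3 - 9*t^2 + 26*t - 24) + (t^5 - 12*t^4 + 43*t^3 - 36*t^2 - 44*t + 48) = t^5 - 12*t^4 + 44*t^3 - 45*t^2 - 18*t + 24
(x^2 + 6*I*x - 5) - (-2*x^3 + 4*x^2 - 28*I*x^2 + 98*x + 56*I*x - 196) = 2*x^3 - 3*x^2 + 28*I*x^2 - 98*x - 50*I*x + 191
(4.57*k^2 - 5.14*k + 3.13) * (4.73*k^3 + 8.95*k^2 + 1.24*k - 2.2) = 21.6161*k^5 + 16.5893*k^4 - 25.5313*k^3 + 11.5859*k^2 + 15.1892*k - 6.886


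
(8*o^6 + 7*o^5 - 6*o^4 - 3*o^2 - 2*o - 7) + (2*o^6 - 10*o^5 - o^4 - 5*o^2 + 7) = 10*o^6 - 3*o^5 - 7*o^4 - 8*o^2 - 2*o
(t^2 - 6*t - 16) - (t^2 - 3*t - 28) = 12 - 3*t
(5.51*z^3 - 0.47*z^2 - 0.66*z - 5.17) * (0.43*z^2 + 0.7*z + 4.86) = 2.3693*z^5 + 3.6549*z^4 + 26.1658*z^3 - 4.9693*z^2 - 6.8266*z - 25.1262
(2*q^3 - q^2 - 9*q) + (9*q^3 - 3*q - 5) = 11*q^3 - q^2 - 12*q - 5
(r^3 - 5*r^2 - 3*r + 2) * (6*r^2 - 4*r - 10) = 6*r^5 - 34*r^4 - 8*r^3 + 74*r^2 + 22*r - 20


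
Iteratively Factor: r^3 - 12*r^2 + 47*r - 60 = (r - 4)*(r^2 - 8*r + 15) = (r - 5)*(r - 4)*(r - 3)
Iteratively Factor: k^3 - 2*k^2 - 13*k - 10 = (k + 2)*(k^2 - 4*k - 5) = (k + 1)*(k + 2)*(k - 5)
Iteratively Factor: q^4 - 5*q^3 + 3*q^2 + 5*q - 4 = (q + 1)*(q^3 - 6*q^2 + 9*q - 4) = (q - 4)*(q + 1)*(q^2 - 2*q + 1) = (q - 4)*(q - 1)*(q + 1)*(q - 1)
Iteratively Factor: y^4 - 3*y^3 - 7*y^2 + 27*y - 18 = (y - 3)*(y^3 - 7*y + 6) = (y - 3)*(y - 2)*(y^2 + 2*y - 3) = (y - 3)*(y - 2)*(y - 1)*(y + 3)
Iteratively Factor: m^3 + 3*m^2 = (m)*(m^2 + 3*m) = m*(m + 3)*(m)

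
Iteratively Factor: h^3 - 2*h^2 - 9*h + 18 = (h + 3)*(h^2 - 5*h + 6) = (h - 2)*(h + 3)*(h - 3)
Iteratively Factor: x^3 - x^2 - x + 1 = (x - 1)*(x^2 - 1) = (x - 1)^2*(x + 1)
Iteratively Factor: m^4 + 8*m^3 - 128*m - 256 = (m + 4)*(m^3 + 4*m^2 - 16*m - 64) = (m - 4)*(m + 4)*(m^2 + 8*m + 16) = (m - 4)*(m + 4)^2*(m + 4)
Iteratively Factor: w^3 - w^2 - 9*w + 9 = (w - 1)*(w^2 - 9) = (w - 3)*(w - 1)*(w + 3)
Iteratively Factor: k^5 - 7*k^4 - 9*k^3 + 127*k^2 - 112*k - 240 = (k - 4)*(k^4 - 3*k^3 - 21*k^2 + 43*k + 60) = (k - 4)*(k + 4)*(k^3 - 7*k^2 + 7*k + 15) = (k - 4)*(k + 1)*(k + 4)*(k^2 - 8*k + 15) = (k - 4)*(k - 3)*(k + 1)*(k + 4)*(k - 5)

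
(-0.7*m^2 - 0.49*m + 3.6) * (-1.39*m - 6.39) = 0.973*m^3 + 5.1541*m^2 - 1.8729*m - 23.004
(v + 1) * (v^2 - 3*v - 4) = v^3 - 2*v^2 - 7*v - 4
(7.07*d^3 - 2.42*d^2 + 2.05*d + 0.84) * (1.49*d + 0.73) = 10.5343*d^4 + 1.5553*d^3 + 1.2879*d^2 + 2.7481*d + 0.6132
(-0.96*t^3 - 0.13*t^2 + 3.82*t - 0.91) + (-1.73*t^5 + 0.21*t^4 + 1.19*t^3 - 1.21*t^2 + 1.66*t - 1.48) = -1.73*t^5 + 0.21*t^4 + 0.23*t^3 - 1.34*t^2 + 5.48*t - 2.39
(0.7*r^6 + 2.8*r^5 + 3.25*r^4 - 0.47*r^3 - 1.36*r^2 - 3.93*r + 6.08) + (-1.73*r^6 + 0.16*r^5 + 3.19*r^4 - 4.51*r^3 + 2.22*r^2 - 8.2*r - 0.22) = -1.03*r^6 + 2.96*r^5 + 6.44*r^4 - 4.98*r^3 + 0.86*r^2 - 12.13*r + 5.86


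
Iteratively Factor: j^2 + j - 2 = (j + 2)*(j - 1)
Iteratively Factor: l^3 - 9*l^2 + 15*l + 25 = (l + 1)*(l^2 - 10*l + 25) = (l - 5)*(l + 1)*(l - 5)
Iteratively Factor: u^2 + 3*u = (u)*(u + 3)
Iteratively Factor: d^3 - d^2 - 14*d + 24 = (d - 3)*(d^2 + 2*d - 8) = (d - 3)*(d + 4)*(d - 2)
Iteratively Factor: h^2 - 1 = (h + 1)*(h - 1)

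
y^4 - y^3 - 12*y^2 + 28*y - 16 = (y - 2)^2*(y - 1)*(y + 4)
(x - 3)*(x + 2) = x^2 - x - 6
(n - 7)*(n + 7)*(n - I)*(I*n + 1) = I*n^4 + 2*n^3 - 50*I*n^2 - 98*n + 49*I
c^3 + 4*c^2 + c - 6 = (c - 1)*(c + 2)*(c + 3)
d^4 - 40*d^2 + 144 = (d - 6)*(d - 2)*(d + 2)*(d + 6)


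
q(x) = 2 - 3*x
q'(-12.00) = -3.00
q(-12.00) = 38.00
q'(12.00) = -3.00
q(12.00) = -34.00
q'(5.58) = -3.00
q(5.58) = -14.74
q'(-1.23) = -3.00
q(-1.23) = 5.69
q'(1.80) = -3.00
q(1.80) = -3.40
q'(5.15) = -3.00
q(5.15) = -13.45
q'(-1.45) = -3.00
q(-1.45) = 6.35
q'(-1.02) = -3.00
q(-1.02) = 5.06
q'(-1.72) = -3.00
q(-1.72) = 7.16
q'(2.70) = -3.00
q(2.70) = -6.10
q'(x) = -3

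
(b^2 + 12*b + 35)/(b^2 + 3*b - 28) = (b + 5)/(b - 4)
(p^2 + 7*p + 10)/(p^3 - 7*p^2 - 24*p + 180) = (p + 2)/(p^2 - 12*p + 36)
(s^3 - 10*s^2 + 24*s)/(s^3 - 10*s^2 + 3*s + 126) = s*(s - 4)/(s^2 - 4*s - 21)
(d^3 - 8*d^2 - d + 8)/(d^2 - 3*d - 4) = (d^2 - 9*d + 8)/(d - 4)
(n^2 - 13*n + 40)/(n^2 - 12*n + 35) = (n - 8)/(n - 7)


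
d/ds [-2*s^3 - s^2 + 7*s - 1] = -6*s^2 - 2*s + 7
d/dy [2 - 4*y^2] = -8*y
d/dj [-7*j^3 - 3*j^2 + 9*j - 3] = -21*j^2 - 6*j + 9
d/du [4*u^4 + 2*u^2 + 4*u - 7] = 16*u^3 + 4*u + 4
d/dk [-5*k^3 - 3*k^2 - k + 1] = -15*k^2 - 6*k - 1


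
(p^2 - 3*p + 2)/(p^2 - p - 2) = (p - 1)/(p + 1)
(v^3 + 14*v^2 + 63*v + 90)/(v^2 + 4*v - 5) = (v^2 + 9*v + 18)/(v - 1)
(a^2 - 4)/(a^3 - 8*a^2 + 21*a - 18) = (a + 2)/(a^2 - 6*a + 9)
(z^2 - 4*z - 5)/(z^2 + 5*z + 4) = (z - 5)/(z + 4)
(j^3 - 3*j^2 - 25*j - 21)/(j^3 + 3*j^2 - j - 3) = (j - 7)/(j - 1)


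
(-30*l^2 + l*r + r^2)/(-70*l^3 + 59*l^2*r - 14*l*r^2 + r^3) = (6*l + r)/(14*l^2 - 9*l*r + r^2)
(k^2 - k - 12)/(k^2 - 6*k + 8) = (k + 3)/(k - 2)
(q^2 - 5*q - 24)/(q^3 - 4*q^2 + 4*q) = (q^2 - 5*q - 24)/(q*(q^2 - 4*q + 4))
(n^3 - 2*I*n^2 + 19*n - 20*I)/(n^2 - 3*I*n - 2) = (n^2 - I*n + 20)/(n - 2*I)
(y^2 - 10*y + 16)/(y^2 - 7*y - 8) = (y - 2)/(y + 1)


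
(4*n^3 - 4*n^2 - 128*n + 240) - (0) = 4*n^3 - 4*n^2 - 128*n + 240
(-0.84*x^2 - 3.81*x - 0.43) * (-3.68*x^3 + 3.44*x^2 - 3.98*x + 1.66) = 3.0912*x^5 + 11.1312*x^4 - 8.1808*x^3 + 12.2902*x^2 - 4.6132*x - 0.7138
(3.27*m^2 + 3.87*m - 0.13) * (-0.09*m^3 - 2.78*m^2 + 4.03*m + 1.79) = -0.2943*m^5 - 9.4389*m^4 + 2.4312*m^3 + 21.8108*m^2 + 6.4034*m - 0.2327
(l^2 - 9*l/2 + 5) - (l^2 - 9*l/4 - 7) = 12 - 9*l/4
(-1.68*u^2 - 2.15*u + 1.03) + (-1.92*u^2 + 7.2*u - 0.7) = -3.6*u^2 + 5.05*u + 0.33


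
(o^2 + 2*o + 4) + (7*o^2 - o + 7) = 8*o^2 + o + 11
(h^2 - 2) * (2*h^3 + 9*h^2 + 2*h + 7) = 2*h^5 + 9*h^4 - 2*h^3 - 11*h^2 - 4*h - 14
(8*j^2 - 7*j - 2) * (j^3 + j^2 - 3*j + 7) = 8*j^5 + j^4 - 33*j^3 + 75*j^2 - 43*j - 14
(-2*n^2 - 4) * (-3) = 6*n^2 + 12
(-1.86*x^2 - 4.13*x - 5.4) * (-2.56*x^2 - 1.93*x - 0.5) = 4.7616*x^4 + 14.1626*x^3 + 22.7249*x^2 + 12.487*x + 2.7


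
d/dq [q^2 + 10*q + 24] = 2*q + 10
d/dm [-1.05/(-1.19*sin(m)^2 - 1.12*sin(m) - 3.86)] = -(2.499*sin(m) + 1.176)*cos(m)/(1.19*sin(m)^2 + 1.12*sin(m) + 3.86)^2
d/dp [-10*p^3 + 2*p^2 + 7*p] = -30*p^2 + 4*p + 7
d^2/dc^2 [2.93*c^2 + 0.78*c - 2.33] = 5.86000000000000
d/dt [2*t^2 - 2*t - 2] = 4*t - 2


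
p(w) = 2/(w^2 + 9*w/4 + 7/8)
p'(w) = 2*(-2*w - 9/4)/(w^2 + 9*w/4 + 7/8)^2 = 32*(-8*w - 9)/(8*w^2 + 18*w + 7)^2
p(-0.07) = 2.77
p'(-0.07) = -8.09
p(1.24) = 0.38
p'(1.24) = -0.35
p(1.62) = 0.28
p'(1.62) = -0.22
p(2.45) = 0.16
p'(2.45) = -0.09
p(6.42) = 0.04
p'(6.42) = -0.01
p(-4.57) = 0.17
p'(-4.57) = 0.10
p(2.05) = 0.21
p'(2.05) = -0.14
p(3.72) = 0.09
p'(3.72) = -0.04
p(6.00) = 0.04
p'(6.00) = -0.01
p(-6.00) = 0.09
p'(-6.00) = 0.04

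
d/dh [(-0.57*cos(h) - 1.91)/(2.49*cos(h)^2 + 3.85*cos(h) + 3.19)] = (1.4193*sin(h)^2 - 9.5118*cos(h) - 6.9545)*sin(h)/(2.49*cos(h)^2 + 3.85*cos(h) + 3.19)^2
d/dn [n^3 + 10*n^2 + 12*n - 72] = 3*n^2 + 20*n + 12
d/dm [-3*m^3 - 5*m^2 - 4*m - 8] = -9*m^2 - 10*m - 4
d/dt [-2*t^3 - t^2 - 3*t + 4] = -6*t^2 - 2*t - 3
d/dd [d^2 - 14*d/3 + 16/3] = 2*d - 14/3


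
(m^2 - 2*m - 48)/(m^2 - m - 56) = (m + 6)/(m + 7)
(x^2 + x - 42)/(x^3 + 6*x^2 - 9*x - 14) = (x - 6)/(x^2 - x - 2)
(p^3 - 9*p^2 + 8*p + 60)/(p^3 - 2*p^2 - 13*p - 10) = (p - 6)/(p + 1)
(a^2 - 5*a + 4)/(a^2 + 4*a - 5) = (a - 4)/(a + 5)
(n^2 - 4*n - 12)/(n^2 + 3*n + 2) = (n - 6)/(n + 1)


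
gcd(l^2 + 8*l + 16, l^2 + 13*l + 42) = 1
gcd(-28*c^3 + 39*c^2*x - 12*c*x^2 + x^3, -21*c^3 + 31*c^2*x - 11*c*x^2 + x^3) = 7*c^2 - 8*c*x + x^2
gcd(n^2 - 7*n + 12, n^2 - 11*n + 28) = n - 4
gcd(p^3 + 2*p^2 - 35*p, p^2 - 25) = p - 5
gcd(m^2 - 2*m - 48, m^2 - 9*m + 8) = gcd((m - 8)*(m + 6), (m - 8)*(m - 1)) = m - 8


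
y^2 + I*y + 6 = (y - 2*I)*(y + 3*I)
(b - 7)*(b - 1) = b^2 - 8*b + 7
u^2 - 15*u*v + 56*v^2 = (u - 8*v)*(u - 7*v)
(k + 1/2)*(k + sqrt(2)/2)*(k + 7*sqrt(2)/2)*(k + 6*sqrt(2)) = k^4 + k^3/2 + 10*sqrt(2)*k^3 + 5*sqrt(2)*k^2 + 103*k^2/2 + 103*k/4 + 21*sqrt(2)*k + 21*sqrt(2)/2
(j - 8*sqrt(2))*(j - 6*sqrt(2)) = j^2 - 14*sqrt(2)*j + 96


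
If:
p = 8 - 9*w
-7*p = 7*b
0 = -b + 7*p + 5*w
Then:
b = 40/67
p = -40/67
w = 64/67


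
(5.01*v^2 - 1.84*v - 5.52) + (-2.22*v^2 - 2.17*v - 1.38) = 2.79*v^2 - 4.01*v - 6.9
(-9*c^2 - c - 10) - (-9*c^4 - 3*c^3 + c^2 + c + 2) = 9*c^4 + 3*c^3 - 10*c^2 - 2*c - 12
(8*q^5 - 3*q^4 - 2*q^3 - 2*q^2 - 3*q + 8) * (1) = 8*q^5 - 3*q^4 - 2*q^3 - 2*q^2 - 3*q + 8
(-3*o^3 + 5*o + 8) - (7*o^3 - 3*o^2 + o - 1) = -10*o^3 + 3*o^2 + 4*o + 9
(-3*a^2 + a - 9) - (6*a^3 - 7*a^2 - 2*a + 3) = -6*a^3 + 4*a^2 + 3*a - 12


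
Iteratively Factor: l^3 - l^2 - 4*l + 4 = (l - 1)*(l^2 - 4) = (l - 1)*(l + 2)*(l - 2)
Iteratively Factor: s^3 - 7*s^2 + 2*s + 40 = (s - 5)*(s^2 - 2*s - 8) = (s - 5)*(s + 2)*(s - 4)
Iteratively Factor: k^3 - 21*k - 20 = (k + 1)*(k^2 - k - 20) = (k - 5)*(k + 1)*(k + 4)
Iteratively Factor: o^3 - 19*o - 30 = (o - 5)*(o^2 + 5*o + 6) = (o - 5)*(o + 3)*(o + 2)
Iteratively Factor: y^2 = (y)*(y)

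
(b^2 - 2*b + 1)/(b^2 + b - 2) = (b - 1)/(b + 2)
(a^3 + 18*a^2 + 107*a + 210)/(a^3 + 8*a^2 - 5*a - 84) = (a^2 + 11*a + 30)/(a^2 + a - 12)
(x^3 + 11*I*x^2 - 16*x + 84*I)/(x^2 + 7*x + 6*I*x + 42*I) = (x^2 + 5*I*x + 14)/(x + 7)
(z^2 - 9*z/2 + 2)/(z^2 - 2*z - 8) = (z - 1/2)/(z + 2)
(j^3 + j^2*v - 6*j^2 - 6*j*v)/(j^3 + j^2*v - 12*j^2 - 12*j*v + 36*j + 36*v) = j/(j - 6)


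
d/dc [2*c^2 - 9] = 4*c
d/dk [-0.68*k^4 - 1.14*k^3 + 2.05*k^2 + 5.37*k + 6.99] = -2.72*k^3 - 3.42*k^2 + 4.1*k + 5.37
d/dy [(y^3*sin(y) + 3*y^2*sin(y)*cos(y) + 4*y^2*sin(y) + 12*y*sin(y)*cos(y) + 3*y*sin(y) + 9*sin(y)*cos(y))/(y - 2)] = (y^4*cos(y) + 2*sqrt(2)*y^3*sin(y + pi/4) + 3*y^3*cos(2*y) - 2*y^2*sin(y) + 3*y^2*sin(2*y)/2 - 5*y^2*cos(y) + 6*y^2*cos(2*y) - 16*y*sin(y) - 6*y*sin(2*y) - 6*y*cos(y) - 15*y*cos(2*y) - 6*sin(y) - 33*sin(2*y)/2 - 18*cos(2*y))/(y - 2)^2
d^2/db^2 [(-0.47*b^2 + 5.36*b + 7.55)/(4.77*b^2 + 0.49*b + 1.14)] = (-1.4210854715202e-14*b^4 + 246.10815*b^3 + 1046.040966*b^2 - 68.999958*b - 85.695086)/(108.531333*b^6 + 33.446763*b^5 + 81.250749*b^4 + 16.104781*b^3 + 19.418418*b^2 + 1.910412*b + 1.481544)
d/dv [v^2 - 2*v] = 2*v - 2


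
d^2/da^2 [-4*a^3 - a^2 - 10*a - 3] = -24*a - 2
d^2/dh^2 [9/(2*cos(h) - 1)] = 18*(-cos(h) - cos(2*h) + 3)/(2*cos(h) - 1)^3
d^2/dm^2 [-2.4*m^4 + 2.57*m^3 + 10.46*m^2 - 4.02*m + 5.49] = -28.8*m^2 + 15.42*m + 20.92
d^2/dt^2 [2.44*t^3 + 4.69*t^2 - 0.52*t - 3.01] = 14.64*t + 9.38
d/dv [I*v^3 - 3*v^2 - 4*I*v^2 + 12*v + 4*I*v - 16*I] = 3*I*v^2 - 6*v - 8*I*v + 12 + 4*I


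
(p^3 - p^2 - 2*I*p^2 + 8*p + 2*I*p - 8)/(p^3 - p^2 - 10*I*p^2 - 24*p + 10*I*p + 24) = (p + 2*I)/(p - 6*I)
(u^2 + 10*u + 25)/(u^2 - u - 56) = (u^2 + 10*u + 25)/(u^2 - u - 56)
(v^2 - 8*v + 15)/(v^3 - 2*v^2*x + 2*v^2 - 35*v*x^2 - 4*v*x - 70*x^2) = (-v^2 + 8*v - 15)/(-v^3 + 2*v^2*x - 2*v^2 + 35*v*x^2 + 4*v*x + 70*x^2)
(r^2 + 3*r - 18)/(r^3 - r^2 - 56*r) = (-r^2 - 3*r + 18)/(r*(-r^2 + r + 56))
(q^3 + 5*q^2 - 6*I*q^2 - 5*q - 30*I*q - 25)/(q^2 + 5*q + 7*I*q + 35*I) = (q^2 - 6*I*q - 5)/(q + 7*I)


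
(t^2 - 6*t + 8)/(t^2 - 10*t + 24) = (t - 2)/(t - 6)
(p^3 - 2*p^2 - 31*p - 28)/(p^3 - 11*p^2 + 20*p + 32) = (p^2 - 3*p - 28)/(p^2 - 12*p + 32)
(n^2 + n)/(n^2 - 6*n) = (n + 1)/(n - 6)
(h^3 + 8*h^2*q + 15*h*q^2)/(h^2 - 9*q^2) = h*(-h - 5*q)/(-h + 3*q)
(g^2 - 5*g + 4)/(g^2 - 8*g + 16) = (g - 1)/(g - 4)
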